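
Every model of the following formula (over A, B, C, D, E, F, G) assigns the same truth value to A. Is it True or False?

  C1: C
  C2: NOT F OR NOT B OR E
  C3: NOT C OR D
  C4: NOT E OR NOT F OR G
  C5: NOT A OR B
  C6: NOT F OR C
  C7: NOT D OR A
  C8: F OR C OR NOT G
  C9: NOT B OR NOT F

Suppose A = false.
From the singleton clause (C), C = true.
From the singleton clause (D), D = true.
But (NOT D) is also a unit clause — contradiction.
So every satisfying assignment has A = True.

True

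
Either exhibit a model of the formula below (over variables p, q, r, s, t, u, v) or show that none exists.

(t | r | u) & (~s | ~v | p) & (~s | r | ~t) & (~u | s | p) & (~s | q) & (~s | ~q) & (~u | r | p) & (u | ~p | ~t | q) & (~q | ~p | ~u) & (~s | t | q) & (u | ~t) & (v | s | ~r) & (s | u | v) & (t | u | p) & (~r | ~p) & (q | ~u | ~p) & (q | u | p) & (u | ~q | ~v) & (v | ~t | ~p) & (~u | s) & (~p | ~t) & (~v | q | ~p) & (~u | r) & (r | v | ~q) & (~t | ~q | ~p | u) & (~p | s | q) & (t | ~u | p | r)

Try s = 0.
From the singleton clause (~u), u = 0.
From the singleton clause (~t), t = 0.
From the singleton clause (r), r = 1.
From the singleton clause (v), v = 1.
From the singleton clause (p), p = 1.
That conflicts with the unit clause (~p).
Undo s and try s = 1.
From the singleton clause (q), q = 1.
That conflicts with the unit clause (~q).
Both values of s lead to a conflict.

UNSATISFIABLE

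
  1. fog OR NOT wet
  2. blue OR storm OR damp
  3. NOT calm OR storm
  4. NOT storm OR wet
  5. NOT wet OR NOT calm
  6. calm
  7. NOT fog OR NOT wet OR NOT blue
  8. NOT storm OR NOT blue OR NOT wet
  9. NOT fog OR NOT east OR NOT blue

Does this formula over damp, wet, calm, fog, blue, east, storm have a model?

No, unsatisfiable

Unit clause (calm) forces calm = true.
Unit clause (storm) forces storm = true.
Unit clause (wet) forces wet = true.
That conflicts with the unit clause (NOT wet).
No assignment satisfies every clause.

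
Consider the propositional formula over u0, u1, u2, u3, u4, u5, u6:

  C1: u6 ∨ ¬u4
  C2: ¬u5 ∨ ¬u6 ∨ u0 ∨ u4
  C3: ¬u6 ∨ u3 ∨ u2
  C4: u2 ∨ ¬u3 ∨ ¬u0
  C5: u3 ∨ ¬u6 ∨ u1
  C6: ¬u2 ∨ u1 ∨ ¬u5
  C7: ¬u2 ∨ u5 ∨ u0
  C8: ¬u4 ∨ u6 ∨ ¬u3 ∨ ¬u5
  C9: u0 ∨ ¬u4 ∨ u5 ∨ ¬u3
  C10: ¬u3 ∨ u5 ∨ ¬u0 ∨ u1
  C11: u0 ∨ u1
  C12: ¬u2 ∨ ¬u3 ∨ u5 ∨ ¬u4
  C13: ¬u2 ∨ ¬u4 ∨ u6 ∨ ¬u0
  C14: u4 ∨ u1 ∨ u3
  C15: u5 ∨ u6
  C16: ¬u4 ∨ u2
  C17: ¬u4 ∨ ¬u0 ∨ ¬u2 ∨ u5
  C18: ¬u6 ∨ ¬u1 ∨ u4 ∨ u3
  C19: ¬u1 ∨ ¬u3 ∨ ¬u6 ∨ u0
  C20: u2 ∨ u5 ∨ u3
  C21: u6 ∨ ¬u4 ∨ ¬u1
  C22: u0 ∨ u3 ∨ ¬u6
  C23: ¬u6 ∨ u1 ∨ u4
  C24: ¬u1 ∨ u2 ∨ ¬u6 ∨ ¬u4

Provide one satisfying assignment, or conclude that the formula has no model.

Case u6 = False:
The clause (¬u4) is unit, so u4 = False.
The clause (u5) is unit, so u5 = True.
Case u2 = True:
The clause (u1) is unit, so u1 = True.
No clause remains; u0, u3 are free.

u0=False,  u1=True,  u2=True,  u3=False,  u4=False,  u5=True,  u6=False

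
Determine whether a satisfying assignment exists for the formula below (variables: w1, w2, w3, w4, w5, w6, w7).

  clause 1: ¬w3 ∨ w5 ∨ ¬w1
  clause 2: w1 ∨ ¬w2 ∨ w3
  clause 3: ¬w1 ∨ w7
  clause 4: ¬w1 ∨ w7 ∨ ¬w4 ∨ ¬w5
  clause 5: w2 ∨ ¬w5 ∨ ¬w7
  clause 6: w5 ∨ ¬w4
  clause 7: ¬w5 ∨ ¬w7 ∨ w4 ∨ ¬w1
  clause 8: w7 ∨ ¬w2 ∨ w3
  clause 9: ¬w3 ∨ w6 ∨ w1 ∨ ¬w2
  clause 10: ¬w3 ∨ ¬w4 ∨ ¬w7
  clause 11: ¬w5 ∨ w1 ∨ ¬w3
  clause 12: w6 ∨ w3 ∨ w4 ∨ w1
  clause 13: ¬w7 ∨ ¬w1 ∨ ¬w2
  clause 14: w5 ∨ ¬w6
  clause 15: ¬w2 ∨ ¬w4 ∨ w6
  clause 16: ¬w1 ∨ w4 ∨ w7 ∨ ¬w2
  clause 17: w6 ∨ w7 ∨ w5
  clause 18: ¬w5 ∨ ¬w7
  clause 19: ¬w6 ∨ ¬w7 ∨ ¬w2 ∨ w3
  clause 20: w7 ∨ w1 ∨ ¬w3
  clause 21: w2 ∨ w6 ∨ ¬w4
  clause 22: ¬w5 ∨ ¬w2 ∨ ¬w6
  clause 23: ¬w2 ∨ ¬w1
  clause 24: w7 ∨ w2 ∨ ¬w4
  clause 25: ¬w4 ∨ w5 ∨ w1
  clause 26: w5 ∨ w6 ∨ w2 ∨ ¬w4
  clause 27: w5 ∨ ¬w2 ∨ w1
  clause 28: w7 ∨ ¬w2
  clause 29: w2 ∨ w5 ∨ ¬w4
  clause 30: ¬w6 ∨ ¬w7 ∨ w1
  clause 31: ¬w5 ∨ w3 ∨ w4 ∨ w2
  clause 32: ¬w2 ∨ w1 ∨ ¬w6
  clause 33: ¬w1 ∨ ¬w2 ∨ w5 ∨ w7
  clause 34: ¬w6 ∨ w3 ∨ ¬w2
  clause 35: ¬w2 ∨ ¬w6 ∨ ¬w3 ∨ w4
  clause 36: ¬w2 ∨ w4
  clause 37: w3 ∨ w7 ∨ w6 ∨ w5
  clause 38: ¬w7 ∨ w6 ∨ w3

Case w1 = False:
Case w2 = False:
Case w5 = False:
From the singleton clause (¬w4), w4 = False.
From the singleton clause (¬w6), w6 = False.
From the singleton clause (w3), w3 = True.
From the singleton clause (w7), w7 = True.
All clauses are satisfied.
A satisfying assignment: w1=False; w2=False; w3=True; w4=False; w5=False; w6=False; w7=True.

Yes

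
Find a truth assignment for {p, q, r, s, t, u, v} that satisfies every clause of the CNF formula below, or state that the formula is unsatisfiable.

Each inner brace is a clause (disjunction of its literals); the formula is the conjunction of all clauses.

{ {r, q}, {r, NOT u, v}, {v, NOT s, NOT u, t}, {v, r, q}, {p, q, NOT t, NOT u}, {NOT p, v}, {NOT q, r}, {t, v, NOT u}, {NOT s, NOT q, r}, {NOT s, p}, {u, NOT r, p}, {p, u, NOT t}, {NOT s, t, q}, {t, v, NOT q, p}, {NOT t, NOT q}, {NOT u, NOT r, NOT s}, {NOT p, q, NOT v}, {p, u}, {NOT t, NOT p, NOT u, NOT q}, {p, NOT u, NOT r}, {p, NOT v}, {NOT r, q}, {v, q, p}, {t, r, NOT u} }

Try r = true.
(q) alone gives q = true.
(NOT t) alone gives t = false.
Try p = true.
(v) alone gives v = true.
Try u = true.
(NOT s) alone gives s = false.
Every clause now holds.

p=true,  q=true,  r=true,  s=false,  t=false,  u=true,  v=true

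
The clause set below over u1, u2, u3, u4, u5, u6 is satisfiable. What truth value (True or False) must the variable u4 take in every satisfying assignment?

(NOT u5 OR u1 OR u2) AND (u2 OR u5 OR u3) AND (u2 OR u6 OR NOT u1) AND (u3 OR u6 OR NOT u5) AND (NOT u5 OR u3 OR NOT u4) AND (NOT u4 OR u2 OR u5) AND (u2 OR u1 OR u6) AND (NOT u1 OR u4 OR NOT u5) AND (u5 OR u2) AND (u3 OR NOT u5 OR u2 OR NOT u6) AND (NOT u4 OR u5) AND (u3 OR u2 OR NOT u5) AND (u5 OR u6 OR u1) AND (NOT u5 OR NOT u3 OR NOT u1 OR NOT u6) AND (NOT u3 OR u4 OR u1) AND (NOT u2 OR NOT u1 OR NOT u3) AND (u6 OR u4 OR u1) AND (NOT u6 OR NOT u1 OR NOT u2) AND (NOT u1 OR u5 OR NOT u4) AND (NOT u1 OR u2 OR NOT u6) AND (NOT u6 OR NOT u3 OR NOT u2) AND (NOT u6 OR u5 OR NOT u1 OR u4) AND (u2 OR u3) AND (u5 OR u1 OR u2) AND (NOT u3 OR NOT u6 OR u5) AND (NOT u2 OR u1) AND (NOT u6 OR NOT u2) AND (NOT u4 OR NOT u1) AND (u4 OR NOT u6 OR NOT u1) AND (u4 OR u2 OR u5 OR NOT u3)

Suppose u4 = true.
The clause (u5) is unit, so u5 = true.
The clause (u3) is unit, so u3 = true.
The clause (NOT u1) is unit, so u1 = false.
The clause (u2) is unit, so u2 = true.
Now (NOT u2) is unsatisfied and unit — conflict.
So every satisfying assignment has u4 = False.

False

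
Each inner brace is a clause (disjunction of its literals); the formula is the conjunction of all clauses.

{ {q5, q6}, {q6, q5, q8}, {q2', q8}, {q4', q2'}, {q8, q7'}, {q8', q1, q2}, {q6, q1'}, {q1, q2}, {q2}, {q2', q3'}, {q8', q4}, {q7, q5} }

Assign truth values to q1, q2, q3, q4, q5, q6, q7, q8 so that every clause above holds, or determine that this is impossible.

UNSATISFIABLE

The clause (q2) is unit, so q2 = 1.
The clause (q8) is unit, so q8 = 1.
The clause (q4') is unit, so q4 = 0.
But (q4) is also a unit clause — contradiction.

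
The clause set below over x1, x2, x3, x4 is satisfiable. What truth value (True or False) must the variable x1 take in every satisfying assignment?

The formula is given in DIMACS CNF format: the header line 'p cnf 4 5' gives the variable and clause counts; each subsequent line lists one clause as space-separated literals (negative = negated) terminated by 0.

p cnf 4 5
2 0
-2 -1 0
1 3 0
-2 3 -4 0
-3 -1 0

Suppose x1 = True.
The clause (x2) is unit, so x2 = True.
Now (¬x2) is unsatisfied and unit — conflict.
So every satisfying assignment has x1 = False.

False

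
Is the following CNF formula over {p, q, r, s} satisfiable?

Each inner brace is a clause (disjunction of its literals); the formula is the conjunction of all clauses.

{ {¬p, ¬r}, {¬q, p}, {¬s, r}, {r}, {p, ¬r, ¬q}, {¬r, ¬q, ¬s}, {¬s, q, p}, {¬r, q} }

(r) alone gives r = True.
(¬p) alone gives p = False.
(¬q) alone gives q = False.
That conflicts with the unit clause (q).
No assignment satisfies every clause.

No, unsatisfiable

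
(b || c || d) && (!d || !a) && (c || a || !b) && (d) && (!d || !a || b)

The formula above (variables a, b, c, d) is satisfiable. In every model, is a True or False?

False

Suppose a = true.
(!d) alone gives d = false.
That conflicts with the unit clause (d).
So every satisfying assignment has a = False.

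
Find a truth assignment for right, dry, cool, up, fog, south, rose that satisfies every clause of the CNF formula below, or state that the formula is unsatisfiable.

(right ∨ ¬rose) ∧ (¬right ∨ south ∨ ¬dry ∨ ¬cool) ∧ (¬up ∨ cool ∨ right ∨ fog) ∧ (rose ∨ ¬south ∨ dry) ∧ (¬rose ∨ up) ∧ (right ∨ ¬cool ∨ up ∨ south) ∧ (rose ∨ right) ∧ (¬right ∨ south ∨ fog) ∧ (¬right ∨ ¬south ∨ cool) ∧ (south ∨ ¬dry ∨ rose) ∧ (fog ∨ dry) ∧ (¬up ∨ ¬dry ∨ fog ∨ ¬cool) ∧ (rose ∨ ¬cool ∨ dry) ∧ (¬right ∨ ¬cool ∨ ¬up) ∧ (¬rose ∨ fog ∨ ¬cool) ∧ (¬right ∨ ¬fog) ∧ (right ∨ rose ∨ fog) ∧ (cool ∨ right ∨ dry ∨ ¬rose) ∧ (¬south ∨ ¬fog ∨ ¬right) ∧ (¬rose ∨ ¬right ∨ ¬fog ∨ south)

Try right = True.
From the singleton clause (¬fog), fog = False.
From the singleton clause (south), south = True.
From the singleton clause (cool), cool = True.
From the singleton clause (dry), dry = True.
From the singleton clause (¬up), up = False.
From the singleton clause (¬rose), rose = False.
This assignment satisfies each clause.

right: True; dry: True; cool: True; up: False; fog: False; south: True; rose: False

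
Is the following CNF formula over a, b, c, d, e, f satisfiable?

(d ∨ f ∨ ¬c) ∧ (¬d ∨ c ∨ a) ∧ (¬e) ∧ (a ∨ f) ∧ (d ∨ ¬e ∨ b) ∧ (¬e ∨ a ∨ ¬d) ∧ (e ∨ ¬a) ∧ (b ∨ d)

(¬e) alone gives e = False.
(¬a) alone gives a = False.
(f) alone gives f = True.
Try d = True.
(c) alone gives c = True.
Every clause is now satisfied; b is unconstrained.
A satisfying assignment: a: False, b: True, c: True, d: True, e: False, f: True.

Yes, satisfiable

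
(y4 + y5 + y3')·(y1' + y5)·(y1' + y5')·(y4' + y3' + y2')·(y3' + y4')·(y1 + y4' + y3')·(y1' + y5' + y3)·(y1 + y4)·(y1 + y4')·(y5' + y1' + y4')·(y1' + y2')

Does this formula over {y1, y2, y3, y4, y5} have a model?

Case y1 = 0:
Unit clause (y4) forces y4 = 1.
Now (y4') is unsatisfied and unit — conflict.
That branch fails; take y1 = 1 instead.
Unit clause (y5) forces y5 = 1.
Now (y5') is unsatisfied and unit — conflict.
Both values of y1 lead to a conflict.
No assignment satisfies every clause.

No, unsatisfiable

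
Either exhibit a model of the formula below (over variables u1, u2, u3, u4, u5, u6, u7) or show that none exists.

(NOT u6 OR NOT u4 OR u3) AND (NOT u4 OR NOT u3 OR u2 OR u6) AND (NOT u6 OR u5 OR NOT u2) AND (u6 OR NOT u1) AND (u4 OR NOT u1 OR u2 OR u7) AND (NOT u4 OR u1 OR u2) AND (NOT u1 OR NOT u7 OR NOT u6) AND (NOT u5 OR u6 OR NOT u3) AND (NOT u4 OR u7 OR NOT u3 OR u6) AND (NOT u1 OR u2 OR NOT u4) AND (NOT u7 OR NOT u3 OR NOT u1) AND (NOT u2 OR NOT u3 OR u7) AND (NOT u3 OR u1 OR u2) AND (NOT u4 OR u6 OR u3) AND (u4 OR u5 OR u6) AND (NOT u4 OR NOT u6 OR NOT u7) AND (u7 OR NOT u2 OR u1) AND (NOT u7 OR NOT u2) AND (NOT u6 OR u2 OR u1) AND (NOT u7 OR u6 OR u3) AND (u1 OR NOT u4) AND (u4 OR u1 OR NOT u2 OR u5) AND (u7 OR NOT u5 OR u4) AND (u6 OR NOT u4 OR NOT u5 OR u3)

UNSATISFIABLE

Suppose u6 = true.
Suppose u4 = false.
Suppose u5 = true.
From the singleton clause (u7), u7 = true.
From the singleton clause (NOT u1), u1 = false.
From the singleton clause (NOT u2), u2 = false.
But (u2) is also a unit clause — contradiction.
Undo u5 and try u5 = false.
From the singleton clause (NOT u2), u2 = false.
From the singleton clause (u1), u1 = true.
From the singleton clause (u7), u7 = true.
But (NOT u7) is also a unit clause — contradiction.
Both values of u5 lead to a conflict.
Undo u4 and try u4 = true.
From the singleton clause (u3), u3 = true.
From the singleton clause (NOT u7), u7 = false.
From the singleton clause (NOT u2), u2 = false.
From the singleton clause (u1), u1 = true.
But (NOT u1) is also a unit clause — contradiction.
Both values of u4 lead to a conflict.
Undo u6 and try u6 = false.
From the singleton clause (NOT u1), u1 = false.
From the singleton clause (NOT u4), u4 = false.
From the singleton clause (u5), u5 = true.
From the singleton clause (NOT u3), u3 = false.
From the singleton clause (NOT u7), u7 = false.
But (u7) is also a unit clause — contradiction.
Both values of u6 lead to a conflict.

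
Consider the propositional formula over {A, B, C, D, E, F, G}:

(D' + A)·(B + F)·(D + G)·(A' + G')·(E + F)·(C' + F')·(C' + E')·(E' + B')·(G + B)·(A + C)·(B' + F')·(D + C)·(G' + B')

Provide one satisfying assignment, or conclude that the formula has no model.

Try D = 0.
The clause (G) is unit, so G = 1.
The clause (A') is unit, so A = 0.
The clause (C) is unit, so C = 1.
The clause (F') is unit, so F = 0.
The clause (B) is unit, so B = 1.
That conflicts with the unit clause (B').
So D must be the other value — set D = 1.
The clause (A) is unit, so A = 1.
The clause (G') is unit, so G = 0.
The clause (B) is unit, so B = 1.
The clause (E') is unit, so E = 0.
The clause (F) is unit, so F = 1.
That conflicts with the unit clause (F').
Both values of D lead to a conflict.

UNSATISFIABLE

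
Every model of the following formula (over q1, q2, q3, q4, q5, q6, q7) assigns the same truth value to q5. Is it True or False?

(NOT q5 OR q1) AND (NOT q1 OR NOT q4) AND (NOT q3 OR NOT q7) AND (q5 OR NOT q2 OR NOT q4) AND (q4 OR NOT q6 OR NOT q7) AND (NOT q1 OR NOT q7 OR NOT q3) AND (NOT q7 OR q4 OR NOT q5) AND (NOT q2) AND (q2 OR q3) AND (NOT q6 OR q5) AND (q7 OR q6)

Suppose q5 = false.
From the singleton clause (NOT q2), q2 = false.
From the singleton clause (q3), q3 = true.
From the singleton clause (NOT q7), q7 = false.
From the singleton clause (NOT q6), q6 = false.
That conflicts with the unit clause (q6).
So every satisfying assignment has q5 = True.

True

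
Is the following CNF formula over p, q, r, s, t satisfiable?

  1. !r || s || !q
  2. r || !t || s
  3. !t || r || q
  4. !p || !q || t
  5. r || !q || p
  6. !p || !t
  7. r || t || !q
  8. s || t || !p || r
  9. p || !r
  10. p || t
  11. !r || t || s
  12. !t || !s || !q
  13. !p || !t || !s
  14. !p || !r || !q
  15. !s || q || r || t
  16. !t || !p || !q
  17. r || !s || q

Yes, satisfiable

Branch on p: set p = true.
From the singleton clause (!t), t = false.
From the singleton clause (!q), q = false.
Branch on s: set s = true.
From the singleton clause (r), r = true.
This assignment satisfies each clause.
A satisfying assignment: p=true,  q=false,  r=true,  s=true,  t=false.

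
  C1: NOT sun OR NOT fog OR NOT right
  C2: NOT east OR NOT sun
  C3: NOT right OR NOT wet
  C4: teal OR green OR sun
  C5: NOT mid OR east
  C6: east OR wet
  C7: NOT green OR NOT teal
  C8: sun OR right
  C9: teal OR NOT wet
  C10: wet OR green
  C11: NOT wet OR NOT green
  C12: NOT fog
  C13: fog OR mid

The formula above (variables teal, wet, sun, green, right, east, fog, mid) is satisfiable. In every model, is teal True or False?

False

Suppose teal = true.
(NOT green) alone gives green = false.
(wet) alone gives wet = true.
(NOT right) alone gives right = false.
(sun) alone gives sun = true.
(NOT east) alone gives east = false.
(NOT mid) alone gives mid = false.
(NOT fog) alone gives fog = false.
But (fog) is also a unit clause — contradiction.
So every satisfying assignment has teal = False.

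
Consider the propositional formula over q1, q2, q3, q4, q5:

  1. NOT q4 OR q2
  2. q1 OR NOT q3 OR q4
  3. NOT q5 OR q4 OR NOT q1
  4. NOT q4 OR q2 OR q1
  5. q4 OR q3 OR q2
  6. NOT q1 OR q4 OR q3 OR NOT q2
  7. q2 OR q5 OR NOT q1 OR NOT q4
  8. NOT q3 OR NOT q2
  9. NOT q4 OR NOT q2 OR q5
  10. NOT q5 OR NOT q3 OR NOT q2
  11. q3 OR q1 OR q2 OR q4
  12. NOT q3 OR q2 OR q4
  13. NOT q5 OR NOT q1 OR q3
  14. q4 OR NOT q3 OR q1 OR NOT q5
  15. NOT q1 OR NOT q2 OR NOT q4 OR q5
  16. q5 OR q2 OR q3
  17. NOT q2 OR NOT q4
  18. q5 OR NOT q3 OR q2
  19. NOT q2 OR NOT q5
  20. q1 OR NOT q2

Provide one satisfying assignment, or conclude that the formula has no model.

Try q4 = false.
Try q1 = true.
Unit clause (NOT q5) forces q5 = false.
Try q3 = true.
Unit clause (NOT q2) forces q2 = false.
That conflicts with the unit clause (q2).
Backtrack on q3: now try q3 = false.
Unit clause (q2) forces q2 = true.
That conflicts with the unit clause (NOT q2).
Both values of q3 lead to a conflict.
Backtrack on q1: now try q1 = false.
Unit clause (NOT q3) forces q3 = false.
Unit clause (q2) forces q2 = true.
That conflicts with the unit clause (NOT q2).
Both values of q1 lead to a conflict.
Backtrack on q4: now try q4 = true.
Unit clause (q2) forces q2 = true.
That conflicts with the unit clause (NOT q2).
Both values of q4 lead to a conflict.

UNSATISFIABLE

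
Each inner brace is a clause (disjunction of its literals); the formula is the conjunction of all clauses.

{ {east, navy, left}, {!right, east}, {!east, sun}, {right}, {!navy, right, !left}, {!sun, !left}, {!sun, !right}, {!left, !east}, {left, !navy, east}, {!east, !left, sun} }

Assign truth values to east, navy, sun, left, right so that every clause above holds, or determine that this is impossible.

UNSATISFIABLE

From the singleton clause (right), right = true.
From the singleton clause (east), east = true.
From the singleton clause (sun), sun = true.
That conflicts with the unit clause (!sun).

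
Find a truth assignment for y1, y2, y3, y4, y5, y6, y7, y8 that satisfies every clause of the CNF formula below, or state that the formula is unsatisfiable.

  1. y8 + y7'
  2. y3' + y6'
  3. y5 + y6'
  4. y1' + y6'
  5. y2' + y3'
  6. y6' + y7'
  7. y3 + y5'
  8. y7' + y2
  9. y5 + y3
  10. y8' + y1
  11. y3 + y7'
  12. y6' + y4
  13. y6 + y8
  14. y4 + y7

Suppose y8 = 1.
The clause (y1) is unit, so y1 = 1.
The clause (y6') is unit, so y6 = 0.
Suppose y2 = 0.
The clause (y7') is unit, so y7 = 0.
The clause (y4) is unit, so y4 = 1.
Suppose y3 = 1.
Every clause is now satisfied; y5 is unconstrained.

y1: 1, y2: 0, y3: 1, y4: 1, y5: 1, y6: 0, y7: 0, y8: 1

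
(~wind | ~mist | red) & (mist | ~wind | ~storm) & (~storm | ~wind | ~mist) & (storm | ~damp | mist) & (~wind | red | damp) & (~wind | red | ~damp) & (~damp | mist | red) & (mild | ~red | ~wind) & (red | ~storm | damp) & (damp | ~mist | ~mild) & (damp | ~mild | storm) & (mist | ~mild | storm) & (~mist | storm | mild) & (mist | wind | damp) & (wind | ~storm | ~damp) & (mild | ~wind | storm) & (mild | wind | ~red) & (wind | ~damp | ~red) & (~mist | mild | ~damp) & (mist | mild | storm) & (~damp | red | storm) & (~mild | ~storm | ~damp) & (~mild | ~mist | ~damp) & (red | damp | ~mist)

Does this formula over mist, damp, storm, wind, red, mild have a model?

Case wind = 0:
Case mist = 1:
Case damp = 1:
From the singleton clause (~storm), storm = 0.
From the singleton clause (mild), mild = 1.
That conflicts with the unit clause (~mild).
That branch fails; take damp = 0 instead.
From the singleton clause (~mild), mild = 0.
From the singleton clause (storm), storm = 1.
From the singleton clause (red), red = 1.
That conflicts with the unit clause (~red).
Either choice for damp ends in contradiction.
That branch fails; take mist = 0 instead.
From the singleton clause (damp), damp = 1.
From the singleton clause (storm), storm = 1.
That conflicts with the unit clause (~storm).
Either choice for mist ends in contradiction.
That branch fails; take wind = 1 instead.
Case mist = 0:
From the singleton clause (~storm), storm = 0.
From the singleton clause (~damp), damp = 0.
From the singleton clause (red), red = 1.
From the singleton clause (mild), mild = 1.
That conflicts with the unit clause (~mild).
That branch fails; take mist = 1 instead.
From the singleton clause (red), red = 1.
From the singleton clause (~storm), storm = 0.
From the singleton clause (mild), mild = 1.
From the singleton clause (damp), damp = 1.
That conflicts with the unit clause (~damp).
Either choice for mist ends in contradiction.
Either choice for wind ends in contradiction.
No assignment satisfies every clause.

Unsatisfiable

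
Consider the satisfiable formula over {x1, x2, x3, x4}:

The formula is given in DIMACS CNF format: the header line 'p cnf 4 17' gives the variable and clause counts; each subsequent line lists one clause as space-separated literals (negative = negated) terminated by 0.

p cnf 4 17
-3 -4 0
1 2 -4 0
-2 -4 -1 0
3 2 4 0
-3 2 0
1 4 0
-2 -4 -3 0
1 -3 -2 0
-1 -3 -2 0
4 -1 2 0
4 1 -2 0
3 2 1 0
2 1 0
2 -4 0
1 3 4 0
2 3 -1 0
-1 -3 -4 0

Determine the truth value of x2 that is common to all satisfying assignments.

True

Suppose x2 = False.
The clause (¬x3) is unit, so x3 = False.
The clause (x4) is unit, so x4 = True.
Now (¬x4) is unsatisfied and unit — conflict.
So every satisfying assignment has x2 = True.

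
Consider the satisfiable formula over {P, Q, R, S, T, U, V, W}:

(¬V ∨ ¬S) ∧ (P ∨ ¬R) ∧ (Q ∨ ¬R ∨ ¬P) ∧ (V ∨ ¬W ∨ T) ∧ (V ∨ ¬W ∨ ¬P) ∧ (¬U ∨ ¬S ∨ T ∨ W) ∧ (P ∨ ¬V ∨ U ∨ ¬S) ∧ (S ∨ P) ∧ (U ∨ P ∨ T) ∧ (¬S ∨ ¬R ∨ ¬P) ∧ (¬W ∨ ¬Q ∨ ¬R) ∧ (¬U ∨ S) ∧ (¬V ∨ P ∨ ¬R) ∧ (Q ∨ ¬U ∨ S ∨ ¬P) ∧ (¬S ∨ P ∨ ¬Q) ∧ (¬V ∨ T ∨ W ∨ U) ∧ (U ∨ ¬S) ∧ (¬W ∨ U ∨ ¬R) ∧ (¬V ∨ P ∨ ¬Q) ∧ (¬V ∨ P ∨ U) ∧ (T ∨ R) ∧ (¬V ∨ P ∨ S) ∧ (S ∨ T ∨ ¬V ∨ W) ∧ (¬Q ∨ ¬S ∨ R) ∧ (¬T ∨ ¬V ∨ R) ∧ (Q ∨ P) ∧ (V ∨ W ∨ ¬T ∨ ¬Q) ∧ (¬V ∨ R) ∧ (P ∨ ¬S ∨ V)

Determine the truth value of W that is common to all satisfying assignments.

Suppose W = True.
Try V = False.
(T) alone gives T = True.
(¬P) alone gives P = False.
(¬R) alone gives R = False.
(S) alone gives S = True.
That conflicts with the unit clause (¬S).
Undo V and try V = True.
(¬S) alone gives S = False.
(P) alone gives P = True.
(¬U) alone gives U = False.
(¬R) alone gives R = False.
That conflicts with the unit clause (R).
Neither V = True nor V = False works.
So every satisfying assignment has W = False.

False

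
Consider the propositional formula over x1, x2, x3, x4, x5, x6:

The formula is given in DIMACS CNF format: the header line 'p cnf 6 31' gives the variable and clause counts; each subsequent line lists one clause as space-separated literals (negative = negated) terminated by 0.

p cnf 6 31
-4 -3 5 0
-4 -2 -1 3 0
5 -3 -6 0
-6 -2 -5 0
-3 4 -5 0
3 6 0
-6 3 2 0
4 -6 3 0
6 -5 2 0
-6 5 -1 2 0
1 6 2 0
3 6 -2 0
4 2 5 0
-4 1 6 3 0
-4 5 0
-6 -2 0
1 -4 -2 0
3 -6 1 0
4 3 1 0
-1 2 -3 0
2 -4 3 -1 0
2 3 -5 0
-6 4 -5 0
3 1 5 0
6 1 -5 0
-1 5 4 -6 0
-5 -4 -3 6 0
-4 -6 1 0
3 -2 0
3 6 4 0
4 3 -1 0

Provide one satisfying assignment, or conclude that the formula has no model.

Try x3 = True.
Try x4 = False.
The clause (¬x5) is unit, so x5 = False.
The clause (¬x6) is unit, so x6 = False.
The clause (x2) is unit, so x2 = True.
All clauses hold; x1 can take either value.

x1 ↦ False,  x2 ↦ True,  x3 ↦ True,  x4 ↦ False,  x5 ↦ False,  x6 ↦ False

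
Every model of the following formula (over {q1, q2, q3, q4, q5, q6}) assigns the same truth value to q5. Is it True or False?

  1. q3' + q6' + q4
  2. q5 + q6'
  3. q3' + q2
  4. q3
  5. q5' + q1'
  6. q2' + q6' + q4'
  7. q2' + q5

Suppose q5 = 0.
The clause (q6') is unit, so q6 = 0.
The clause (q3) is unit, so q3 = 1.
The clause (q2) is unit, so q2 = 1.
Now (q2') is unsatisfied and unit — conflict.
So every satisfying assignment has q5 = True.

True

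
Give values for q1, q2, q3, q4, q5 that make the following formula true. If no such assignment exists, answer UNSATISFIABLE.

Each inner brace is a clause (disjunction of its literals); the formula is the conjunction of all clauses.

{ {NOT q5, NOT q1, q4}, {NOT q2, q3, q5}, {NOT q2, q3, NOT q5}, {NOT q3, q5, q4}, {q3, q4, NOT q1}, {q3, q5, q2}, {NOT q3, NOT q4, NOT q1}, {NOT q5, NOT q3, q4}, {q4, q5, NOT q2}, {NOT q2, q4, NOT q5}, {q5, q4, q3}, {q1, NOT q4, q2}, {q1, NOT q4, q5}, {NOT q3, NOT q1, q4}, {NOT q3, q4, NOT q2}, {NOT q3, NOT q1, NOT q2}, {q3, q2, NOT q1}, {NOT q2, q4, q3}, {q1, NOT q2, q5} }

q1 ↦ false; q2 ↦ true; q3 ↦ true; q4 ↦ true; q5 ↦ true

Branch on q5: set q5 = true.
Branch on q1: set q1 = false.
Branch on q2: set q2 = true.
(q3) alone gives q3 = true.
(q4) alone gives q4 = true.
This assignment satisfies each clause.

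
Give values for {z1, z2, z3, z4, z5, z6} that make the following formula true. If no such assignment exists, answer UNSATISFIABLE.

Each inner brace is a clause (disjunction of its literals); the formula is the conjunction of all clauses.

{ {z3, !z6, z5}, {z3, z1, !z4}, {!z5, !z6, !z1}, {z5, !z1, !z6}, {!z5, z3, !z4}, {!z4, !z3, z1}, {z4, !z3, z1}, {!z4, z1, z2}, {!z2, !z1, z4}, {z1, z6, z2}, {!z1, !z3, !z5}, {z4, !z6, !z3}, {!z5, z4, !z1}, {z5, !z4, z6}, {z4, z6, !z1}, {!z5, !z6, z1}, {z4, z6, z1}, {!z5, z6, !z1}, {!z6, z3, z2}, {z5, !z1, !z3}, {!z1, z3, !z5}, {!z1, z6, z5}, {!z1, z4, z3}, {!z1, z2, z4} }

Try z3 = true.
Try z4 = false.
(z1) alone gives z1 = true.
(!z2) alone gives z2 = false.
Now (z2) is unsatisfied and unit — conflict.
Undo z4 and try z4 = true.
(z1) alone gives z1 = true.
(!z5) alone gives z5 = false.
Now (z5) is unsatisfied and unit — conflict.
Either choice for z4 ends in contradiction.
Undo z3 and try z3 = false.
Try z6 = false.
Try z1 = true.
(z4) alone gives z4 = true.
(!z5) alone gives z5 = false.
Now (z5) is unsatisfied and unit — conflict.
Undo z1 and try z1 = false.
(!z4) alone gives z4 = false.
Now (z4) is unsatisfied and unit — conflict.
Either choice for z1 ends in contradiction.
Undo z6 and try z6 = true.
(z5) alone gives z5 = true.
(!z1) alone gives z1 = false.
Now (z1) is unsatisfied and unit — conflict.
Either choice for z6 ends in contradiction.
Either choice for z3 ends in contradiction.

UNSATISFIABLE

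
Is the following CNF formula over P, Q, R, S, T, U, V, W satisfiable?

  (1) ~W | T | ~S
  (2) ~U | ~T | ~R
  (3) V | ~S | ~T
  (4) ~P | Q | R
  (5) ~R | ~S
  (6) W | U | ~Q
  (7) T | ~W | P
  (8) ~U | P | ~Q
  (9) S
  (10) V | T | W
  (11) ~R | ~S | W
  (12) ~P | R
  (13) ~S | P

No

The clause (S) is unit, so S = 1.
The clause (~R) is unit, so R = 0.
The clause (~P) is unit, so P = 0.
But (P) is also a unit clause — contradiction.
No assignment satisfies every clause.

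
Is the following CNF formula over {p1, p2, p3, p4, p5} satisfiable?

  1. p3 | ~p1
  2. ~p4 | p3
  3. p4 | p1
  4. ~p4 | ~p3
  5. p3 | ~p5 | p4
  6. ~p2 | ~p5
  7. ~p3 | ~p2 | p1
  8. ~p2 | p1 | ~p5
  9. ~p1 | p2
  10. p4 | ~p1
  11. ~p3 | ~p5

Suppose p3 = 1.
(~p4) alone gives p4 = 0.
(p1) alone gives p1 = 1.
That conflicts with the unit clause (~p1).
That branch fails; take p3 = 0 instead.
(~p1) alone gives p1 = 0.
(~p4) alone gives p4 = 0.
That conflicts with the unit clause (p4).
Both values of p3 lead to a conflict.
No assignment satisfies every clause.

Unsatisfiable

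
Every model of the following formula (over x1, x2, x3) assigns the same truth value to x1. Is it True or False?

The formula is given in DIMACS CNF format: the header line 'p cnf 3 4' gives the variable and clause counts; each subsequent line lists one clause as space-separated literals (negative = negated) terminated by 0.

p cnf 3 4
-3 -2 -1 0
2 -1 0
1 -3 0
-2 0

Suppose x1 = True.
From the singleton clause (x2), x2 = True.
But (¬x2) is also a unit clause — contradiction.
So every satisfying assignment has x1 = False.

False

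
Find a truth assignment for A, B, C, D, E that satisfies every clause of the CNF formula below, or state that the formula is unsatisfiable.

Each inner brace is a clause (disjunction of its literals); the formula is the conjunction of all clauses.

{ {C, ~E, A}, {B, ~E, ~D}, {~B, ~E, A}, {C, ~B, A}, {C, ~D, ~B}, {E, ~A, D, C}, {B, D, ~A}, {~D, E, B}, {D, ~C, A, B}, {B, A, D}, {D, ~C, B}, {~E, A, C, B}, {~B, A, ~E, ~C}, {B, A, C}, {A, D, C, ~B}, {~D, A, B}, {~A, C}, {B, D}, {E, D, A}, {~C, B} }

A=0,  B=1,  C=1,  D=1,  E=0

Case A = 0:
Case C = 1:
Unit clause (B) forces B = 1.
Unit clause (~E) forces E = 0.
Unit clause (D) forces D = 1.
Every clause now holds.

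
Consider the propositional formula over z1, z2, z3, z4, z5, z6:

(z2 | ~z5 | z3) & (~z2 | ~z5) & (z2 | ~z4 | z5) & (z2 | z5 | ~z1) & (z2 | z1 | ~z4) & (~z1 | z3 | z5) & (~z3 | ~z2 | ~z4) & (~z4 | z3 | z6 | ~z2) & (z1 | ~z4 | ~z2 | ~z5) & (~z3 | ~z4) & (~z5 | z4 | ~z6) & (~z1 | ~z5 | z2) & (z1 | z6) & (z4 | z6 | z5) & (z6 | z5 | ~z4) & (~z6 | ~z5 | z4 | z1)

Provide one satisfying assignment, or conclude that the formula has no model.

Case z2 = 1:
The clause (~z5) is unit, so z5 = 0.
Case z1 = 1:
The clause (z3) is unit, so z3 = 1.
The clause (~z4) is unit, so z4 = 0.
The clause (z6) is unit, so z6 = 1.
All clauses are satisfied.

z1=1; z2=1; z3=1; z4=0; z5=0; z6=1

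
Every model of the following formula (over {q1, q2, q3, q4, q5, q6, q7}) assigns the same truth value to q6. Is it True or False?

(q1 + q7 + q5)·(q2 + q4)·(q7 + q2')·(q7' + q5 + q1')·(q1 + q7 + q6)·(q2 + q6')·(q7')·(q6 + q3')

False

Suppose q6 = 1.
From the singleton clause (q2), q2 = 1.
From the singleton clause (q7), q7 = 1.
But (q7') is also a unit clause — contradiction.
So every satisfying assignment has q6 = False.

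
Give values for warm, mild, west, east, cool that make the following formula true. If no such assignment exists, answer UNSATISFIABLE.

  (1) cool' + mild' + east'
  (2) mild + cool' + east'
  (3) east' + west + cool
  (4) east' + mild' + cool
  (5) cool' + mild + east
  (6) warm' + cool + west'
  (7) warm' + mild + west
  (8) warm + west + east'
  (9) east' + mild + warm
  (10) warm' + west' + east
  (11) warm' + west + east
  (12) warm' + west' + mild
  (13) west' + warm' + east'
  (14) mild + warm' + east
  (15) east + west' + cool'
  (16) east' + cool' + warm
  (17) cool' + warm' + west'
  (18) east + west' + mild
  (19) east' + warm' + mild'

warm ↦ 0, mild ↦ 1, west ↦ 0, east ↦ 0, cool ↦ 0

Branch on cool: set cool = 0.
Branch on east: set east = 0.
Branch on warm: set warm = 0.
Branch on west: set west = 0.
No clause remains; mild is free.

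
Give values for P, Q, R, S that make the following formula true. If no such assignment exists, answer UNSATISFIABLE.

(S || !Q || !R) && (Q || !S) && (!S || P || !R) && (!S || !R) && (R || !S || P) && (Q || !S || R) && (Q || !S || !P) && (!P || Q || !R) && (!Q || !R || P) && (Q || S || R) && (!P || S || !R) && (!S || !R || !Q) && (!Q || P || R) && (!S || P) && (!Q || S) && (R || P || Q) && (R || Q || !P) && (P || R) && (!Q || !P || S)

P ↦ true,  Q ↦ true,  R ↦ false,  S ↦ true

Try Q = true.
From the singleton clause (S), S = true.
From the singleton clause (!R), R = false.
From the singleton clause (P), P = true.
All clauses are satisfied.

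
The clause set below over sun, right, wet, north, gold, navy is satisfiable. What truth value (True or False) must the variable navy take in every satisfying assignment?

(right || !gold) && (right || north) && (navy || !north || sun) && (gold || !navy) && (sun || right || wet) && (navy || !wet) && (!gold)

False

Suppose navy = true.
Unit clause (gold) forces gold = true.
Now (!gold) is unsatisfied and unit — conflict.
So every satisfying assignment has navy = False.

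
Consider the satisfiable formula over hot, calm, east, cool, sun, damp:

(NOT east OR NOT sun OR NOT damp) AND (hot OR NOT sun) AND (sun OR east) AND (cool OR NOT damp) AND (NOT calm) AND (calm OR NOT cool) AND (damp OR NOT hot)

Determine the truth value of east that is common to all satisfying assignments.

Suppose east = false.
The clause (sun) is unit, so sun = true.
The clause (hot) is unit, so hot = true.
The clause (NOT calm) is unit, so calm = false.
The clause (NOT cool) is unit, so cool = false.
The clause (NOT damp) is unit, so damp = false.
Now (damp) is unsatisfied and unit — conflict.
So every satisfying assignment has east = True.

True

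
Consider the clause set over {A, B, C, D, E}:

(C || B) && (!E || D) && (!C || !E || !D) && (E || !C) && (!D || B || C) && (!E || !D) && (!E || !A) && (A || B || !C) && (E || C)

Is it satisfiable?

No

Branch on C: set C = true.
(E) alone gives E = true.
(D) alone gives D = true.
But (!D) is also a unit clause — contradiction.
Backtrack on C: now try C = false.
(B) alone gives B = true.
(E) alone gives E = true.
(D) alone gives D = true.
But (!D) is also a unit clause — contradiction.
Either choice for C ends in contradiction.
No assignment satisfies every clause.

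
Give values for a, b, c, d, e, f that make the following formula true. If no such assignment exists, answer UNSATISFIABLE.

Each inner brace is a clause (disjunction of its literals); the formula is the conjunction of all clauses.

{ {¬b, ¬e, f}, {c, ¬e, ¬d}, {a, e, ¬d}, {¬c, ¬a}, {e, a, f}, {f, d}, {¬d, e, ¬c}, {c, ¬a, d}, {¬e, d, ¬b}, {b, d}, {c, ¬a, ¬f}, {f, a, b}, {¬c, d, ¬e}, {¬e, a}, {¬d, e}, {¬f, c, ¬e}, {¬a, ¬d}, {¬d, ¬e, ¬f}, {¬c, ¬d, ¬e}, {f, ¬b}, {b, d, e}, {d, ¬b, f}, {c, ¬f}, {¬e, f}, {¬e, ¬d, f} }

a ↦ False; b ↦ True; c ↦ True; d ↦ False; e ↦ False; f ↦ True

Case c = True:
The clause (¬a) is unit, so a = False.
The clause (¬e) is unit, so e = False.
The clause (¬d) is unit, so d = False.
The clause (f) is unit, so f = True.
The clause (b) is unit, so b = True.
This assignment satisfies each clause.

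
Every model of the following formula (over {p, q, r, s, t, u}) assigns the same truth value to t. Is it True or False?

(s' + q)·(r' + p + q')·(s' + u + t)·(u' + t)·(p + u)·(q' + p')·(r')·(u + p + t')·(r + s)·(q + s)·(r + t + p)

True

Suppose t = 0.
The clause (u') is unit, so u = 0.
The clause (s') is unit, so s = 0.
The clause (p) is unit, so p = 1.
The clause (q') is unit, so q = 0.
But (q) is also a unit clause — contradiction.
So every satisfying assignment has t = True.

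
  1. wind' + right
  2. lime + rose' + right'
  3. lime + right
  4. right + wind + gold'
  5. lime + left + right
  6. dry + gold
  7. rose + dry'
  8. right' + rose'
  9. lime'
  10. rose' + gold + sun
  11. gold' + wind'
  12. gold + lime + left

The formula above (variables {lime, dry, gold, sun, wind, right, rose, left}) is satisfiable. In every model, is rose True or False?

Suppose rose = 1.
From the singleton clause (right'), right = 0.
From the singleton clause (wind'), wind = 0.
From the singleton clause (lime), lime = 1.
Now (lime') is unsatisfied and unit — conflict.
So every satisfying assignment has rose = False.

False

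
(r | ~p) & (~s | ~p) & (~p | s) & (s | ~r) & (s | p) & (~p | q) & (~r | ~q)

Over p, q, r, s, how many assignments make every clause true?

3

There are 2^4 = 16 truth assignments over (p, q, r, s).
Check each against the 7 clauses (columns in the order p, q, r, s):
  F F F F  ✗ fails (s | p)
  F F F T  ✓ satisfies all
  F F T F  ✗ fails (s | ~r)
  F F T T  ✓ satisfies all
  F T F F  ✗ fails (s | p)
  F T F T  ✓ satisfies all
  F T T F  ✗ fails (s | ~r)
  F T T T  ✗ fails (~r | ~q)
  T F F F  ✗ fails (r | ~p)
  T F F T  ✗ fails (r | ~p)
  T F T F  ✗ fails (~p | s)
  T F T T  ✗ fails (~s | ~p)
  T T F F  ✗ fails (r | ~p)
  T T F T  ✗ fails (r | ~p)
  T T T F  ✗ fails (~p | s)
  T T T T  ✗ fails (~s | ~p)
3 of the 16 rows are models.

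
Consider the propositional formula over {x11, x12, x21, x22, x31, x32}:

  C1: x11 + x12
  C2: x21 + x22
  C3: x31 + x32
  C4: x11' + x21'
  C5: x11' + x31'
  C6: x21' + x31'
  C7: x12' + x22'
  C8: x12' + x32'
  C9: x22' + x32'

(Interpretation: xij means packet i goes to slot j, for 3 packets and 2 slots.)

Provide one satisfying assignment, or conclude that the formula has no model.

Try x11 = 1.
The clause (x21') is unit, so x21 = 0.
The clause (x22) is unit, so x22 = 1.
The clause (x31') is unit, so x31 = 0.
The clause (x32) is unit, so x32 = 1.
But (x32') is also a unit clause — contradiction.
That branch fails; take x11 = 0 instead.
The clause (x12) is unit, so x12 = 1.
The clause (x22') is unit, so x22 = 0.
The clause (x21) is unit, so x21 = 1.
The clause (x31') is unit, so x31 = 0.
The clause (x32) is unit, so x32 = 1.
But (x32') is also a unit clause — contradiction.
Both values of x11 lead to a conflict.

UNSATISFIABLE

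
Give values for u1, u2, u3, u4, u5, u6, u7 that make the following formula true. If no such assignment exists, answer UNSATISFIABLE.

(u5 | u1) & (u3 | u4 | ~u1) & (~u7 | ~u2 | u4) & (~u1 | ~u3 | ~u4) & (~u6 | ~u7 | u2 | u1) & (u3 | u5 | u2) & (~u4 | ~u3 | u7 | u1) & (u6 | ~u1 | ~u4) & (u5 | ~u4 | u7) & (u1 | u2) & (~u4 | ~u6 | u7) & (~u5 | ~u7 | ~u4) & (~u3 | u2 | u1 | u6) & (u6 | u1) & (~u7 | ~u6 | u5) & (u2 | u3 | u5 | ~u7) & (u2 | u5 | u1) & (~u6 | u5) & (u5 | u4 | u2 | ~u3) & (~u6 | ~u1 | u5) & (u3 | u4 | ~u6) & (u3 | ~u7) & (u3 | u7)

u1 ↦ 1,  u2 ↦ 1,  u3 ↦ 1,  u4 ↦ 0,  u5 ↦ 1,  u6 ↦ 1,  u7 ↦ 0

Try u5 = 1.
Try u1 = 1.
Try u3 = 1.
The clause (~u4) is unit, so u4 = 0.
Try u7 = 0.
All clauses hold; u2, u6 can take either value.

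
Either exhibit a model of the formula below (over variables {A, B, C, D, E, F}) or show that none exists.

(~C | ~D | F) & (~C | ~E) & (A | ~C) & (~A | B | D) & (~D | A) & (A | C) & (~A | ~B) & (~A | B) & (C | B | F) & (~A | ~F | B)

Case C = 0:
(A) alone gives A = 1.
(~B) alone gives B = 0.
Now (B) is unsatisfied and unit — conflict.
Backtrack on C: now try C = 1.
(~E) alone gives E = 0.
(A) alone gives A = 1.
(~B) alone gives B = 0.
Now (B) is unsatisfied and unit — conflict.
Either choice for C ends in contradiction.

UNSATISFIABLE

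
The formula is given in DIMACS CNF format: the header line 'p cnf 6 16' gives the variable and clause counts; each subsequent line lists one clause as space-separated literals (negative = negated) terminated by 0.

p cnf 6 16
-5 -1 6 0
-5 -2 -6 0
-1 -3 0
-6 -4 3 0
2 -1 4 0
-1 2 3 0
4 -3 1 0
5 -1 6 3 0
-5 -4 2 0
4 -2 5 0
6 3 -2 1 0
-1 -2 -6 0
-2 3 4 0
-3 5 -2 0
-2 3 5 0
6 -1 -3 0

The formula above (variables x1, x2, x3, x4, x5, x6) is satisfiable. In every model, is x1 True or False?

False

Suppose x1 = True.
From the singleton clause (¬x3), x3 = False.
From the singleton clause (x2), x2 = True.
From the singleton clause (¬x6), x6 = False.
From the singleton clause (¬x5), x5 = False.
Now (x5) is unsatisfied and unit — conflict.
So every satisfying assignment has x1 = False.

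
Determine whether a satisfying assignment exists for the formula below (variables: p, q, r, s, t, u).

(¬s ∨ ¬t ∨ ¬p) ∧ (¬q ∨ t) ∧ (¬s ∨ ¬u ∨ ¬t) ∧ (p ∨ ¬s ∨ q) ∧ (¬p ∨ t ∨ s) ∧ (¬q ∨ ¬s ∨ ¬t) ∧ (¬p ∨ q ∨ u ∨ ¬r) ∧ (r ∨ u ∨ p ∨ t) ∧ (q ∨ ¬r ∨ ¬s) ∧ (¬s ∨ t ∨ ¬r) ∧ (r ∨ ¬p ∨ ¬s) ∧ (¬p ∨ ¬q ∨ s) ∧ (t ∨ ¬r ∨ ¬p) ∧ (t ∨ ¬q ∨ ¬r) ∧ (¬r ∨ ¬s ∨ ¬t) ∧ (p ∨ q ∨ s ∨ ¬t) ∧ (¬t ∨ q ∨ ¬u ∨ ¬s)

Try q = False.
Try p = True.
Try s = False.
The clause (t) is unit, so t = True.
Try u = True.
Every clause is now satisfied; r is unconstrained.
A satisfying assignment: p ↦ True,  q ↦ False,  r ↦ False,  s ↦ False,  t ↦ True,  u ↦ True.

Yes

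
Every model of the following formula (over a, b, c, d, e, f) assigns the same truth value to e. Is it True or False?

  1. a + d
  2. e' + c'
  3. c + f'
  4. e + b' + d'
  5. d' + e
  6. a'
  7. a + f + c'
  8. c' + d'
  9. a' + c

True

Suppose e = 0.
From the singleton clause (d'), d = 0.
From the singleton clause (a), a = 1.
That conflicts with the unit clause (a').
So every satisfying assignment has e = True.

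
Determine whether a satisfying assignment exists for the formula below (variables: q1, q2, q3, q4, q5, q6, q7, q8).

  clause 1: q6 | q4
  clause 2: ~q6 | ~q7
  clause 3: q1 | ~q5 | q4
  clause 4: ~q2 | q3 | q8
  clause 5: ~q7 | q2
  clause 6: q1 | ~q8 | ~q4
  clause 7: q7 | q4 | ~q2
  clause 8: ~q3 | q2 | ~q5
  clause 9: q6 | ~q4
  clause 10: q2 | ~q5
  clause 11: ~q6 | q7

No

Case q6 = 1:
The clause (~q7) is unit, so q7 = 0.
Now (q7) is unsatisfied and unit — conflict.
Undo q6 and try q6 = 0.
The clause (q4) is unit, so q4 = 1.
Now (~q4) is unsatisfied and unit — conflict.
Neither q6 = 1 nor q6 = 0 works.
No assignment satisfies every clause.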